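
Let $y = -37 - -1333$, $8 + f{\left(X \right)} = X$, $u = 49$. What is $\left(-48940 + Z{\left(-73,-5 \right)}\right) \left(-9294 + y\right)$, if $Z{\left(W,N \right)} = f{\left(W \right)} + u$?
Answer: $391678056$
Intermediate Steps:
$f{\left(X \right)} = -8 + X$
$y = 1296$ ($y = -37 + 1333 = 1296$)
$Z{\left(W,N \right)} = 41 + W$ ($Z{\left(W,N \right)} = \left(-8 + W\right) + 49 = 41 + W$)
$\left(-48940 + Z{\left(-73,-5 \right)}\right) \left(-9294 + y\right) = \left(-48940 + \left(41 - 73\right)\right) \left(-9294 + 1296\right) = \left(-48940 - 32\right) \left(-7998\right) = \left(-48972\right) \left(-7998\right) = 391678056$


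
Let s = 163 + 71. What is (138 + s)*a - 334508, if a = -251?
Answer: -427880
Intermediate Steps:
s = 234
(138 + s)*a - 334508 = (138 + 234)*(-251) - 334508 = 372*(-251) - 334508 = -93372 - 334508 = -427880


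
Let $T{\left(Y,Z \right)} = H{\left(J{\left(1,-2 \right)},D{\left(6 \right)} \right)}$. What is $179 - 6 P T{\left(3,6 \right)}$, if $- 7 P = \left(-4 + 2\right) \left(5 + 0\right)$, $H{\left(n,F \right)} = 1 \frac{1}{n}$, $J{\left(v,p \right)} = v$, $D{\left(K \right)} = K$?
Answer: $- \frac{10740}{7} \approx -1534.3$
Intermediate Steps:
$H{\left(n,F \right)} = \frac{1}{n}$
$T{\left(Y,Z \right)} = 1$ ($T{\left(Y,Z \right)} = 1^{-1} = 1$)
$P = \frac{10}{7}$ ($P = - \frac{\left(-4 + 2\right) \left(5 + 0\right)}{7} = - \frac{\left(-2\right) 5}{7} = \left(- \frac{1}{7}\right) \left(-10\right) = \frac{10}{7} \approx 1.4286$)
$179 - 6 P T{\left(3,6 \right)} = 179 \left(-6\right) \frac{10}{7} \cdot 1 = 179 \left(\left(- \frac{60}{7}\right) 1\right) = 179 \left(- \frac{60}{7}\right) = - \frac{10740}{7}$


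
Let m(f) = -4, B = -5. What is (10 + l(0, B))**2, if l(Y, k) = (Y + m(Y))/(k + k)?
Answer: 2704/25 ≈ 108.16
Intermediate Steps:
l(Y, k) = (-4 + Y)/(2*k) (l(Y, k) = (Y - 4)/(k + k) = (-4 + Y)/((2*k)) = (-4 + Y)*(1/(2*k)) = (-4 + Y)/(2*k))
(10 + l(0, B))**2 = (10 + (1/2)*(-4 + 0)/(-5))**2 = (10 + (1/2)*(-1/5)*(-4))**2 = (10 + 2/5)**2 = (52/5)**2 = 2704/25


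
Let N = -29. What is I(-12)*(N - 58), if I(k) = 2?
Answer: -174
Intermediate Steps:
I(-12)*(N - 58) = 2*(-29 - 58) = 2*(-87) = -174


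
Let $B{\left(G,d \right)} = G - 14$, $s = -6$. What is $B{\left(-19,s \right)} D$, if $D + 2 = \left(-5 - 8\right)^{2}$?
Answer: $-5511$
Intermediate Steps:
$D = 167$ ($D = -2 + \left(-5 - 8\right)^{2} = -2 + \left(-13\right)^{2} = -2 + 169 = 167$)
$B{\left(G,d \right)} = -14 + G$
$B{\left(-19,s \right)} D = \left(-14 - 19\right) 167 = \left(-33\right) 167 = -5511$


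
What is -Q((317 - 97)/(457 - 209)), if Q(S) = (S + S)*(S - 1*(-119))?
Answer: -408815/1922 ≈ -212.70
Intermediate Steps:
Q(S) = 2*S*(119 + S) (Q(S) = (2*S)*(S + 119) = (2*S)*(119 + S) = 2*S*(119 + S))
-Q((317 - 97)/(457 - 209)) = -2*(317 - 97)/(457 - 209)*(119 + (317 - 97)/(457 - 209)) = -2*220/248*(119 + 220/248) = -2*220*(1/248)*(119 + 220*(1/248)) = -2*55*(119 + 55/62)/62 = -2*55*7433/(62*62) = -1*408815/1922 = -408815/1922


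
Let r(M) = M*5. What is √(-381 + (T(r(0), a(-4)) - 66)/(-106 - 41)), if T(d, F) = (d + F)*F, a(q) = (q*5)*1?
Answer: I*√169023/21 ≈ 19.577*I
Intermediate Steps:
a(q) = 5*q (a(q) = (5*q)*1 = 5*q)
r(M) = 5*M
T(d, F) = F*(F + d) (T(d, F) = (F + d)*F = F*(F + d))
√(-381 + (T(r(0), a(-4)) - 66)/(-106 - 41)) = √(-381 + ((5*(-4))*(5*(-4) + 5*0) - 66)/(-106 - 41)) = √(-381 + (-20*(-20 + 0) - 66)/(-147)) = √(-381 + (-20*(-20) - 66)*(-1/147)) = √(-381 + (400 - 66)*(-1/147)) = √(-381 + 334*(-1/147)) = √(-381 - 334/147) = √(-56341/147) = I*√169023/21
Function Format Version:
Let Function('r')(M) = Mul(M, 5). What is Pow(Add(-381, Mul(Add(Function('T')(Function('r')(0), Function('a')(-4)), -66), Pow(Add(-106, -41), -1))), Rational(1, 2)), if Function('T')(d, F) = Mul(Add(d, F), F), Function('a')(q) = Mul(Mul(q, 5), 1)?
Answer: Mul(Rational(1, 21), I, Pow(169023, Rational(1, 2))) ≈ Mul(19.577, I)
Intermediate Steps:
Function('a')(q) = Mul(5, q) (Function('a')(q) = Mul(Mul(5, q), 1) = Mul(5, q))
Function('r')(M) = Mul(5, M)
Function('T')(d, F) = Mul(F, Add(F, d)) (Function('T')(d, F) = Mul(Add(F, d), F) = Mul(F, Add(F, d)))
Pow(Add(-381, Mul(Add(Function('T')(Function('r')(0), Function('a')(-4)), -66), Pow(Add(-106, -41), -1))), Rational(1, 2)) = Pow(Add(-381, Mul(Add(Mul(Mul(5, -4), Add(Mul(5, -4), Mul(5, 0))), -66), Pow(Add(-106, -41), -1))), Rational(1, 2)) = Pow(Add(-381, Mul(Add(Mul(-20, Add(-20, 0)), -66), Pow(-147, -1))), Rational(1, 2)) = Pow(Add(-381, Mul(Add(Mul(-20, -20), -66), Rational(-1, 147))), Rational(1, 2)) = Pow(Add(-381, Mul(Add(400, -66), Rational(-1, 147))), Rational(1, 2)) = Pow(Add(-381, Mul(334, Rational(-1, 147))), Rational(1, 2)) = Pow(Add(-381, Rational(-334, 147)), Rational(1, 2)) = Pow(Rational(-56341, 147), Rational(1, 2)) = Mul(Rational(1, 21), I, Pow(169023, Rational(1, 2)))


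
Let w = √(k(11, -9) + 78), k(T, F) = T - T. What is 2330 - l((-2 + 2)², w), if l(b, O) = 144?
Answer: 2186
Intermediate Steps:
k(T, F) = 0
w = √78 (w = √(0 + 78) = √78 ≈ 8.8318)
2330 - l((-2 + 2)², w) = 2330 - 1*144 = 2330 - 144 = 2186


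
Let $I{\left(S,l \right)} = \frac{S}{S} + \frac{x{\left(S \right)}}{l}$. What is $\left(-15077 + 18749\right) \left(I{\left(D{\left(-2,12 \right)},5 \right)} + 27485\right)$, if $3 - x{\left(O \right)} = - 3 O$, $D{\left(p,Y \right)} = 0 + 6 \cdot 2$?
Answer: $\frac{504786168}{5} \approx 1.0096 \cdot 10^{8}$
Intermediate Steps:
$D{\left(p,Y \right)} = 12$ ($D{\left(p,Y \right)} = 0 + 12 = 12$)
$x{\left(O \right)} = 3 + 3 O$ ($x{\left(O \right)} = 3 - - 3 O = 3 + 3 O$)
$I{\left(S,l \right)} = 1 + \frac{3 + 3 S}{l}$ ($I{\left(S,l \right)} = \frac{S}{S} + \frac{3 + 3 S}{l} = 1 + \frac{3 + 3 S}{l}$)
$\left(-15077 + 18749\right) \left(I{\left(D{\left(-2,12 \right)},5 \right)} + 27485\right) = \left(-15077 + 18749\right) \left(\frac{3 + 5 + 3 \cdot 12}{5} + 27485\right) = 3672 \left(\frac{3 + 5 + 36}{5} + 27485\right) = 3672 \left(\frac{1}{5} \cdot 44 + 27485\right) = 3672 \left(\frac{44}{5} + 27485\right) = 3672 \cdot \frac{137469}{5} = \frac{504786168}{5}$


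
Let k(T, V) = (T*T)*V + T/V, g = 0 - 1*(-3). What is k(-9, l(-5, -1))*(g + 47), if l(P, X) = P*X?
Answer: 20160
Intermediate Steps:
g = 3 (g = 0 + 3 = 3)
k(T, V) = T/V + V*T² (k(T, V) = T²*V + T/V = V*T² + T/V = T/V + V*T²)
k(-9, l(-5, -1))*(g + 47) = (-9/((-5*(-1))) - 5*(-1)*(-9)²)*(3 + 47) = (-9/5 + 5*81)*50 = (-9*⅕ + 405)*50 = (-9/5 + 405)*50 = (2016/5)*50 = 20160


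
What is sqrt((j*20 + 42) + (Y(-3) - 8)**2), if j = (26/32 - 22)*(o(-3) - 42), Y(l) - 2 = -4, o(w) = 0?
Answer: sqrt(71758)/2 ≈ 133.94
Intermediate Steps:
Y(l) = -2 (Y(l) = 2 - 4 = -2)
j = 7119/8 (j = (26/32 - 22)*(0 - 42) = (26*(1/32) - 22)*(-42) = (13/16 - 22)*(-42) = -339/16*(-42) = 7119/8 ≈ 889.88)
sqrt((j*20 + 42) + (Y(-3) - 8)**2) = sqrt(((7119/8)*20 + 42) + (-2 - 8)**2) = sqrt((35595/2 + 42) + (-10)**2) = sqrt(35679/2 + 100) = sqrt(35879/2) = sqrt(71758)/2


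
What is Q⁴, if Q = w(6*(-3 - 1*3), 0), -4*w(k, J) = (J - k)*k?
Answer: 11019960576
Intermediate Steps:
w(k, J) = -k*(J - k)/4 (w(k, J) = -(J - k)*k/4 = -k*(J - k)/4)
Q = 324 (Q = (6*(-3 - 1*3))*(6*(-3 - 1*3) - 1*0)/4 = (6*(-3 - 3))*(6*(-3 - 3) + 0)/4 = (6*(-6))*(6*(-6) + 0)/4 = (¼)*(-36)*(-36 + 0) = (¼)*(-36)*(-36) = 324)
Q⁴ = 324⁴ = 11019960576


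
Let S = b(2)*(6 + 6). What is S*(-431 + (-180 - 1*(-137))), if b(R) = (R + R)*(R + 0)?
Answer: -45504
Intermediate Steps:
b(R) = 2*R² (b(R) = (2*R)*R = 2*R²)
S = 96 (S = (2*2²)*(6 + 6) = (2*4)*12 = 8*12 = 96)
S*(-431 + (-180 - 1*(-137))) = 96*(-431 + (-180 - 1*(-137))) = 96*(-431 + (-180 + 137)) = 96*(-431 - 43) = 96*(-474) = -45504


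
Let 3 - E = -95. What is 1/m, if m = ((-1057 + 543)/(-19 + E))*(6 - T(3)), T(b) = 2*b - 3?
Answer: -79/1542 ≈ -0.051232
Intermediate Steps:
E = 98 (E = 3 - 1*(-95) = 3 + 95 = 98)
T(b) = -3 + 2*b
m = -1542/79 (m = ((-1057 + 543)/(-19 + 98))*(6 - (-3 + 2*3)) = (-514/79)*(6 - (-3 + 6)) = (-514*1/79)*(6 - 1*3) = -514*(6 - 3)/79 = -514/79*3 = -1542/79 ≈ -19.519)
1/m = 1/(-1542/79) = -79/1542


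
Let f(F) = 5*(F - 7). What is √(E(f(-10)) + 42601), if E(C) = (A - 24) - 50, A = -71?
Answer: 2*√10614 ≈ 206.05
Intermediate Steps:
f(F) = -35 + 5*F (f(F) = 5*(-7 + F) = -35 + 5*F)
E(C) = -145 (E(C) = (-71 - 24) - 50 = -95 - 50 = -145)
√(E(f(-10)) + 42601) = √(-145 + 42601) = √42456 = 2*√10614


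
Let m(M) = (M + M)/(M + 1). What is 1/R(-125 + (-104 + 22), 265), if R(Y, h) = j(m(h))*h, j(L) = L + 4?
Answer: 133/211205 ≈ 0.00062972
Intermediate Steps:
m(M) = 2*M/(1 + M) (m(M) = (2*M)/(1 + M) = 2*M/(1 + M))
j(L) = 4 + L
R(Y, h) = h*(4 + 2*h/(1 + h)) (R(Y, h) = (4 + 2*h/(1 + h))*h = h*(4 + 2*h/(1 + h)))
1/R(-125 + (-104 + 22), 265) = 1/(2*265*(2 + 3*265)/(1 + 265)) = 1/(2*265*(2 + 795)/266) = 1/(2*265*(1/266)*797) = 1/(211205/133) = 133/211205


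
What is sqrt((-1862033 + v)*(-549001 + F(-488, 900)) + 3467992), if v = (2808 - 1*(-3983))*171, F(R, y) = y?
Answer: 6*sqrt(10669369499) ≈ 6.1976e+5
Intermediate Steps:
v = 1161261 (v = (2808 + 3983)*171 = 6791*171 = 1161261)
sqrt((-1862033 + v)*(-549001 + F(-488, 900)) + 3467992) = sqrt((-1862033 + 1161261)*(-549001 + 900) + 3467992) = sqrt(-700772*(-548101) + 3467992) = sqrt(384093833972 + 3467992) = sqrt(384097301964) = 6*sqrt(10669369499)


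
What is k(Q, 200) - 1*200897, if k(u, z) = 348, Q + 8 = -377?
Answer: -200549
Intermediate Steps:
Q = -385 (Q = -8 - 377 = -385)
k(Q, 200) - 1*200897 = 348 - 1*200897 = 348 - 200897 = -200549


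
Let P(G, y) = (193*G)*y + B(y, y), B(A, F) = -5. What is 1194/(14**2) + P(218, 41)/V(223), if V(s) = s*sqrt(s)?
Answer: 597/98 + 1725029*sqrt(223)/49729 ≈ 524.10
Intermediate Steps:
P(G, y) = -5 + 193*G*y (P(G, y) = (193*G)*y - 5 = 193*G*y - 5 = -5 + 193*G*y)
V(s) = s**(3/2)
1194/(14**2) + P(218, 41)/V(223) = 1194/(14**2) + (-5 + 193*218*41)/(223**(3/2)) = 1194/196 + (-5 + 1725034)/((223*sqrt(223))) = 1194*(1/196) + 1725029*(sqrt(223)/49729) = 597/98 + 1725029*sqrt(223)/49729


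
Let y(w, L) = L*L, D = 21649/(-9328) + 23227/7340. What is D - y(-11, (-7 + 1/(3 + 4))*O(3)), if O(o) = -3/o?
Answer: -38729758519/838727120 ≈ -46.177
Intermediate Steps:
D = 14439449/17116880 (D = 21649*(-1/9328) + 23227*(1/7340) = -21649/9328 + 23227/7340 = 14439449/17116880 ≈ 0.84358)
y(w, L) = L²
D - y(-11, (-7 + 1/(3 + 4))*O(3)) = 14439449/17116880 - ((-7 + 1/(3 + 4))*(-3/3))² = 14439449/17116880 - ((-7 + 1/7)*(-3*⅓))² = 14439449/17116880 - ((-7 + ⅐)*(-1))² = 14439449/17116880 - (-48/7*(-1))² = 14439449/17116880 - (48/7)² = 14439449/17116880 - 1*2304/49 = 14439449/17116880 - 2304/49 = -38729758519/838727120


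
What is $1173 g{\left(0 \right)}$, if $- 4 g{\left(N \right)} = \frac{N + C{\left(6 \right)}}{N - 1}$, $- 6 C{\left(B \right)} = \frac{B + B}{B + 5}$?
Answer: $- \frac{1173}{22} \approx -53.318$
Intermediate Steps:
$C{\left(B \right)} = - \frac{B}{3 \left(5 + B\right)}$ ($C{\left(B \right)} = - \frac{\left(B + B\right) \frac{1}{B + 5}}{6} = - \frac{2 B \frac{1}{5 + B}}{6} = - \frac{B}{3 \left(5 + B\right)}$)
$g{\left(N \right)} = - \frac{- \frac{2}{11} + N}{4 \left(-1 + N\right)}$ ($g{\left(N \right)} = - \frac{\left(N - \frac{6}{15 + 3 \cdot 6}\right) \frac{1}{N - 1}}{4} = - \frac{\left(N - \frac{6}{15 + 18}\right) \frac{1}{-1 + N}}{4} = - \frac{\left(N - \frac{6}{33}\right) \frac{1}{-1 + N}}{4} = - \frac{\left(N - 6 \cdot \frac{1}{33}\right) \frac{1}{-1 + N}}{4} = - \frac{\left(N - \frac{2}{11}\right) \frac{1}{-1 + N}}{4} = - \frac{\left(- \frac{2}{11} + N\right) \frac{1}{-1 + N}}{4} = - \frac{\frac{1}{-1 + N} \left(- \frac{2}{11} + N\right)}{4} = - \frac{- \frac{2}{11} + N}{4 \left(-1 + N\right)}$)
$1173 g{\left(0 \right)} = 1173 \frac{2 - 0}{44 \left(-1 + 0\right)} = 1173 \frac{2 + 0}{44 \left(-1\right)} = 1173 \cdot \frac{1}{44} \left(-1\right) 2 = 1173 \left(- \frac{1}{22}\right) = - \frac{1173}{22}$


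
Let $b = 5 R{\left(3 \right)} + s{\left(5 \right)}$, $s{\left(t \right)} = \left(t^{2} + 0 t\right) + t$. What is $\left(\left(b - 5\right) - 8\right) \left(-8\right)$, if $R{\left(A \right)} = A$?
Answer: $-256$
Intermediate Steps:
$s{\left(t \right)} = t + t^{2}$ ($s{\left(t \right)} = \left(t^{2} + 0\right) + t = t^{2} + t = t + t^{2}$)
$b = 45$ ($b = 5 \cdot 3 + 5 \left(1 + 5\right) = 15 + 5 \cdot 6 = 15 + 30 = 45$)
$\left(\left(b - 5\right) - 8\right) \left(-8\right) = \left(\left(45 - 5\right) - 8\right) \left(-8\right) = \left(40 - 8\right) \left(-8\right) = 32 \left(-8\right) = -256$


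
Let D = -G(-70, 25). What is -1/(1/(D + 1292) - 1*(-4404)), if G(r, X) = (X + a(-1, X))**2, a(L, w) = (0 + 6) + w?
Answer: -1844/8120975 ≈ -0.00022707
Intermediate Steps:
a(L, w) = 6 + w
G(r, X) = (6 + 2*X)**2 (G(r, X) = (X + (6 + X))**2 = (6 + 2*X)**2)
D = -3136 (D = -4*(3 + 25)**2 = -4*28**2 = -4*784 = -1*3136 = -3136)
-1/(1/(D + 1292) - 1*(-4404)) = -1/(1/(-3136 + 1292) - 1*(-4404)) = -1/(1/(-1844) + 4404) = -1/(-1/1844 + 4404) = -1/8120975/1844 = -1*1844/8120975 = -1844/8120975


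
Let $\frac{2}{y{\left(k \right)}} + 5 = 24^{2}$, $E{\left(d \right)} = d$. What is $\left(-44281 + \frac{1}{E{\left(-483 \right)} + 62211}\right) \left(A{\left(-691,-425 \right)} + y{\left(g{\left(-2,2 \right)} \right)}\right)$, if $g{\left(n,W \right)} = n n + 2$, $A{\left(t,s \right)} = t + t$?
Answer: $\frac{22468363600740}{367153} \approx 6.1196 \cdot 10^{7}$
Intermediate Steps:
$A{\left(t,s \right)} = 2 t$
$g{\left(n,W \right)} = 2 + n^{2}$ ($g{\left(n,W \right)} = n^{2} + 2 = 2 + n^{2}$)
$y{\left(k \right)} = \frac{2}{571}$ ($y{\left(k \right)} = \frac{2}{-5 + 24^{2}} = \frac{2}{-5 + 576} = \frac{2}{571}$)
$\left(-44281 + \frac{1}{E{\left(-483 \right)} + 62211}\right) \left(A{\left(-691,-425 \right)} + y{\left(g{\left(-2,2 \right)} \right)}\right) = \left(-44281 + \frac{1}{-483 + 62211}\right) \left(2 \left(-691\right) + \frac{2}{571}\right) = \left(-44281 + \frac{1}{61728}\right) \left(-1382 + \frac{2}{571}\right) = \left(-44281 + \frac{1}{61728}\right) \left(- \frac{789120}{571}\right) = \left(- \frac{2733377567}{61728}\right) \left(- \frac{789120}{571}\right) = \frac{22468363600740}{367153}$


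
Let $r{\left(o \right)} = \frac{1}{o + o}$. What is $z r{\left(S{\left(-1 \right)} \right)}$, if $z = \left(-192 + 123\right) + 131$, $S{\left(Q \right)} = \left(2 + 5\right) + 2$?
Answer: $\frac{31}{9} \approx 3.4444$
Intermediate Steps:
$S{\left(Q \right)} = 9$ ($S{\left(Q \right)} = 7 + 2 = 9$)
$z = 62$ ($z = -69 + 131 = 62$)
$r{\left(o \right)} = \frac{1}{2 o}$
$z r{\left(S{\left(-1 \right)} \right)} = 62 \frac{1}{2 \cdot 9} = 62 \cdot \frac{1}{2} \cdot \frac{1}{9} = 62 \cdot \frac{1}{18} = \frac{31}{9}$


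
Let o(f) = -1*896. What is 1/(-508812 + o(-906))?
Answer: -1/509708 ≈ -1.9619e-6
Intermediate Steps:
o(f) = -896
1/(-508812 + o(-906)) = 1/(-508812 - 896) = 1/(-509708) = -1/509708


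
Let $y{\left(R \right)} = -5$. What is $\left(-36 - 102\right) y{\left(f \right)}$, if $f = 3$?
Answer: $690$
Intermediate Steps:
$\left(-36 - 102\right) y{\left(f \right)} = \left(-36 - 102\right) \left(-5\right) = \left(-138\right) \left(-5\right) = 690$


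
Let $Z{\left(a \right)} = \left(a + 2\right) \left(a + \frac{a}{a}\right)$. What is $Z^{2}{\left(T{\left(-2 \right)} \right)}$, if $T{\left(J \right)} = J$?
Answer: $0$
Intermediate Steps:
$Z{\left(a \right)} = \left(1 + a\right) \left(2 + a\right)$ ($Z{\left(a \right)} = \left(2 + a\right) \left(a + 1\right) = \left(2 + a\right) \left(1 + a\right) = \left(1 + a\right) \left(2 + a\right)$)
$Z^{2}{\left(T{\left(-2 \right)} \right)} = \left(2 + \left(-2\right)^{2} + 3 \left(-2\right)\right)^{2} = \left(2 + 4 - 6\right)^{2} = 0^{2} = 0$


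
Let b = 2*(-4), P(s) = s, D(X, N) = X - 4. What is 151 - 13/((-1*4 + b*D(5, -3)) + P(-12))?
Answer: 3637/24 ≈ 151.54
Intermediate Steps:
D(X, N) = -4 + X
b = -8
151 - 13/((-1*4 + b*D(5, -3)) + P(-12)) = 151 - 13/((-1*4 - 8*(-4 + 5)) - 12) = 151 - 13/((-4 - 8*1) - 12) = 151 - 13/((-4 - 8) - 12) = 151 - 13/(-12 - 12) = 151 - 13/(-24) = 151 - 1/24*(-13) = 151 + 13/24 = 3637/24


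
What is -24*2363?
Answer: -56712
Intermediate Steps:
-24*2363 = -1*56712 = -56712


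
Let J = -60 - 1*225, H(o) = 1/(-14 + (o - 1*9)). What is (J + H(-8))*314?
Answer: -2774504/31 ≈ -89500.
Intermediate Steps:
H(o) = 1/(-23 + o) (H(o) = 1/(-14 + (o - 9)) = 1/(-14 + (-9 + o)) = 1/(-23 + o))
J = -285 (J = -60 - 225 = -285)
(J + H(-8))*314 = (-285 + 1/(-23 - 8))*314 = (-285 + 1/(-31))*314 = (-285 - 1/31)*314 = -8836/31*314 = -2774504/31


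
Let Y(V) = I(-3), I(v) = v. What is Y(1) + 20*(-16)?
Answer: -323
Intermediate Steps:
Y(V) = -3
Y(1) + 20*(-16) = -3 + 20*(-16) = -3 - 320 = -323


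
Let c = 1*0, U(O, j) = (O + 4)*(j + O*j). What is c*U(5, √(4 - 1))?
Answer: 0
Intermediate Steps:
U(O, j) = (4 + O)*(j + O*j)
c = 0
c*U(5, √(4 - 1)) = 0*(√(4 - 1)*(4 + 5² + 5*5)) = 0*(√3*(4 + 25 + 25)) = 0*(√3*54) = 0*(54*√3) = 0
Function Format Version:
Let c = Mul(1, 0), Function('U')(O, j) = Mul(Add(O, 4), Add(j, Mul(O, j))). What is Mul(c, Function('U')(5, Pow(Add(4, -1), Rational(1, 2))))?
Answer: 0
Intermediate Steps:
Function('U')(O, j) = Mul(Add(4, O), Add(j, Mul(O, j)))
c = 0
Mul(c, Function('U')(5, Pow(Add(4, -1), Rational(1, 2)))) = Mul(0, Mul(Pow(Add(4, -1), Rational(1, 2)), Add(4, Pow(5, 2), Mul(5, 5)))) = Mul(0, Mul(Pow(3, Rational(1, 2)), Add(4, 25, 25))) = Mul(0, Mul(Pow(3, Rational(1, 2)), 54)) = Mul(0, Mul(54, Pow(3, Rational(1, 2)))) = 0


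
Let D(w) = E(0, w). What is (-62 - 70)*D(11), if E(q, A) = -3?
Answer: 396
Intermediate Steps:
D(w) = -3
(-62 - 70)*D(11) = (-62 - 70)*(-3) = -132*(-3) = 396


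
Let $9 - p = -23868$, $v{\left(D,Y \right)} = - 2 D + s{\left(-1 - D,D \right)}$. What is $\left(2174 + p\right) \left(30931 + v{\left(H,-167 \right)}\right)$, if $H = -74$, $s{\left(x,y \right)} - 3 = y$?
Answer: $807789408$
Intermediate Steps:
$s{\left(x,y \right)} = 3 + y$
$v{\left(D,Y \right)} = 3 - D$ ($v{\left(D,Y \right)} = - 2 D + \left(3 + D\right) = 3 - D$)
$p = 23877$ ($p = 9 - -23868 = 9 + 23868 = 23877$)
$\left(2174 + p\right) \left(30931 + v{\left(H,-167 \right)}\right) = \left(2174 + 23877\right) \left(30931 + \left(3 - -74\right)\right) = 26051 \left(30931 + \left(3 + 74\right)\right) = 26051 \left(30931 + 77\right) = 26051 \cdot 31008 = 807789408$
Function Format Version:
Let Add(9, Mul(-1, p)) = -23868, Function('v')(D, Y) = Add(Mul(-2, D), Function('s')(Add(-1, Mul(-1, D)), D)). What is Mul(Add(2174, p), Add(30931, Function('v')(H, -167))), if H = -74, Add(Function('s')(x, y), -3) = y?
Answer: 807789408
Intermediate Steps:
Function('s')(x, y) = Add(3, y)
Function('v')(D, Y) = Add(3, Mul(-1, D)) (Function('v')(D, Y) = Add(Mul(-2, D), Add(3, D)) = Add(3, Mul(-1, D)))
p = 23877 (p = Add(9, Mul(-1, -23868)) = Add(9, 23868) = 23877)
Mul(Add(2174, p), Add(30931, Function('v')(H, -167))) = Mul(Add(2174, 23877), Add(30931, Add(3, Mul(-1, -74)))) = Mul(26051, Add(30931, Add(3, 74))) = Mul(26051, Add(30931, 77)) = Mul(26051, 31008) = 807789408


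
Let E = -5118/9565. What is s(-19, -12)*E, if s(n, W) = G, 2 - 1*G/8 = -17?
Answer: -777936/9565 ≈ -81.332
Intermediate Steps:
G = 152 (G = 16 - 8*(-17) = 16 + 136 = 152)
s(n, W) = 152
E = -5118/9565 (E = -5118*1/9565 = -5118/9565 ≈ -0.53508)
s(-19, -12)*E = 152*(-5118/9565) = -777936/9565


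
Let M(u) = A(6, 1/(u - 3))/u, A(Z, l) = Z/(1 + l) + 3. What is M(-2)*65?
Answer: -1365/4 ≈ -341.25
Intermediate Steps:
A(Z, l) = 3 + Z/(1 + l) (A(Z, l) = Z/(1 + l) + 3 = 3 + Z/(1 + l))
M(u) = (9 + 3/(-3 + u))/(u*(1 + 1/(-3 + u))) (M(u) = ((3 + 6 + 3/(u - 3))/(1 + 1/(u - 3)))/u = ((3 + 6 + 3/(-3 + u))/(1 + 1/(-3 + u)))/u = ((9 + 3/(-3 + u))/(1 + 1/(-3 + u)))/u = (9 + 3/(-3 + u))/(u*(1 + 1/(-3 + u))))
M(-2)*65 = (3*(-8 + 3*(-2))/(-2*(-2 - 2)))*65 = (3*(-½)*(-8 - 6)/(-4))*65 = (3*(-½)*(-¼)*(-14))*65 = -21/4*65 = -1365/4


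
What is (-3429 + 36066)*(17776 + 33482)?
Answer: 1672907346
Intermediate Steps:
(-3429 + 36066)*(17776 + 33482) = 32637*51258 = 1672907346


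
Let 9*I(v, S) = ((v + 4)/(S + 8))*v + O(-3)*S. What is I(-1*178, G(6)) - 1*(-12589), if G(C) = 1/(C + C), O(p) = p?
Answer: 45447347/3492 ≈ 13015.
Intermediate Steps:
G(C) = 1/(2*C)
I(v, S) = -S/3 + v*(4 + v)/(9*(8 + S)) (I(v, S) = (((v + 4)/(S + 8))*v - 3*S)/9 = (((4 + v)/(8 + S))*v - 3*S)/9 = (v*(4 + v)/(8 + S) - 3*S)/9 = (-3*S + v*(4 + v)/(8 + S))/9 = -S/3 + v*(4 + v)/(9*(8 + S)))
I(-1*178, G(6)) - 1*(-12589) = ((-1*178)² - 12/6 - 3*((½)/6)² + 4*(-1*178))/(9*(8 + (½)/6)) - 1*(-12589) = ((-178)² - 12/6 - 3*((½)*(⅙))² + 4*(-178))/(9*(8 + (½)*(⅙))) + 12589 = (31684 - 24*1/12 - 3*(1/12)² - 712)/(9*(8 + 1/12)) + 12589 = (31684 - 2 - 3*1/144 - 712)/(9*(97/12)) + 12589 = (⅑)*(12/97)*(31684 - 2 - 1/48 - 712) + 12589 = (⅑)*(12/97)*(1486559/48) + 12589 = 1486559/3492 + 12589 = 45447347/3492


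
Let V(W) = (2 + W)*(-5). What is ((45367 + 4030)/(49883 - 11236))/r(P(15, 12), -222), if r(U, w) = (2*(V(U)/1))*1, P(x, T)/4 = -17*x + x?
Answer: 49397/370238260 ≈ 0.00013342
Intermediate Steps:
V(W) = -10 - 5*W
P(x, T) = -64*x (P(x, T) = 4*(-17*x + x) = 4*(-16*x) = -64*x)
r(U, w) = -20 - 10*U (r(U, w) = (2*((-10 - 5*U)/1))*1 = (2*((-10 - 5*U)*1))*1 = (2*(-10 - 5*U))*1 = (-20 - 10*U)*1 = -20 - 10*U)
((45367 + 4030)/(49883 - 11236))/r(P(15, 12), -222) = ((45367 + 4030)/(49883 - 11236))/(-20 - (-640)*15) = (49397/38647)/(-20 - 10*(-960)) = (49397*(1/38647))/(-20 + 9600) = (49397/38647)/9580 = (49397/38647)*(1/9580) = 49397/370238260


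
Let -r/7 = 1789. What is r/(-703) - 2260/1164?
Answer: 3246998/204573 ≈ 15.872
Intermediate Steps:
r = -12523 (r = -7*1789 = -12523)
r/(-703) - 2260/1164 = -12523/(-703) - 2260/1164 = -12523*(-1/703) - 2260*1/1164 = 12523/703 - 565/291 = 3246998/204573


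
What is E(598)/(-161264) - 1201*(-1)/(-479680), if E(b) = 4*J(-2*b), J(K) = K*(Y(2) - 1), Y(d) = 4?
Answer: 418168081/4834694720 ≈ 0.086493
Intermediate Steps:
J(K) = 3*K (J(K) = K*(4 - 1) = K*3 = 3*K)
E(b) = -24*b (E(b) = 4*(3*(-2*b)) = 4*(-6*b) = -24*b)
E(598)/(-161264) - 1201*(-1)/(-479680) = -24*598/(-161264) - 1201*(-1)/(-479680) = -14352*(-1/161264) + 1201*(-1/479680) = 897/10079 - 1201/479680 = 418168081/4834694720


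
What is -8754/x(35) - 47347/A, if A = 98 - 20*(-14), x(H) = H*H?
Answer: -8758441/66150 ≈ -132.40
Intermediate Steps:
x(H) = H²
A = 378 (A = 98 + 280 = 378)
-8754/x(35) - 47347/A = -8754/(35²) - 47347/378 = -8754/1225 - 47347*1/378 = -8754*1/1225 - 47347/378 = -8754/1225 - 47347/378 = -8758441/66150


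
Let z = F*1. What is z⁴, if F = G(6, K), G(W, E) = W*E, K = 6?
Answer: 1679616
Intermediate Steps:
G(W, E) = E*W
F = 36 (F = 6*6 = 36)
z = 36 (z = 36*1 = 36)
z⁴ = 36⁴ = 1679616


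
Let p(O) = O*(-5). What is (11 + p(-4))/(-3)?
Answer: -31/3 ≈ -10.333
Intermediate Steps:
p(O) = -5*O
(11 + p(-4))/(-3) = (11 - 5*(-4))/(-3) = -(11 + 20)/3 = -1/3*31 = -31/3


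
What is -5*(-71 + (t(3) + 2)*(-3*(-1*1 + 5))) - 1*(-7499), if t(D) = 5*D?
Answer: 8874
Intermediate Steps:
-5*(-71 + (t(3) + 2)*(-3*(-1*1 + 5))) - 1*(-7499) = -5*(-71 + (5*3 + 2)*(-3*(-1*1 + 5))) - 1*(-7499) = -5*(-71 + (15 + 2)*(-3*(-1 + 5))) + 7499 = -5*(-71 + 17*(-3*4)) + 7499 = -5*(-71 + 17*(-12)) + 7499 = -5*(-71 - 204) + 7499 = -5*(-275) + 7499 = 1375 + 7499 = 8874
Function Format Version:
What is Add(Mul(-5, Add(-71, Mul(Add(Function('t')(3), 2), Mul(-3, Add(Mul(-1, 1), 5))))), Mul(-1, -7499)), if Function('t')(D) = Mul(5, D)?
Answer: 8874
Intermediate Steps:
Add(Mul(-5, Add(-71, Mul(Add(Function('t')(3), 2), Mul(-3, Add(Mul(-1, 1), 5))))), Mul(-1, -7499)) = Add(Mul(-5, Add(-71, Mul(Add(Mul(5, 3), 2), Mul(-3, Add(Mul(-1, 1), 5))))), Mul(-1, -7499)) = Add(Mul(-5, Add(-71, Mul(Add(15, 2), Mul(-3, Add(-1, 5))))), 7499) = Add(Mul(-5, Add(-71, Mul(17, Mul(-3, 4)))), 7499) = Add(Mul(-5, Add(-71, Mul(17, -12))), 7499) = Add(Mul(-5, Add(-71, -204)), 7499) = Add(Mul(-5, -275), 7499) = Add(1375, 7499) = 8874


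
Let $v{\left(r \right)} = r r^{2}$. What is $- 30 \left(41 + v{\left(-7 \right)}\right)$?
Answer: $9060$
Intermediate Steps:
$v{\left(r \right)} = r^{3}$
$- 30 \left(41 + v{\left(-7 \right)}\right) = - 30 \left(41 + \left(-7\right)^{3}\right) = - 30 \left(41 - 343\right) = \left(-30\right) \left(-302\right) = 9060$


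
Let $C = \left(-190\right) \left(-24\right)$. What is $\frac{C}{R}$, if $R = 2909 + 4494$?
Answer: $\frac{4560}{7403} \approx 0.61597$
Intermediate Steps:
$R = 7403$
$C = 4560$
$\frac{C}{R} = \frac{4560}{7403}$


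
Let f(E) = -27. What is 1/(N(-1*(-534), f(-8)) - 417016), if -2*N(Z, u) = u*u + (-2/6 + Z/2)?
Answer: -6/2505083 ≈ -2.3951e-6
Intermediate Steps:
N(Z, u) = ⅙ - u²/2 - Z/4 (N(Z, u) = -(u*u + (-2/6 + Z/2))/2 = -(u² + (-2*⅙ + Z*(½)))/2 = -(u² + (-⅓ + Z/2))/2 = -(-⅓ + u² + Z/2)/2 = ⅙ - u²/2 - Z/4)
1/(N(-1*(-534), f(-8)) - 417016) = 1/((⅙ - ½*(-27)² - (-1)*(-534)/4) - 417016) = 1/((⅙ - ½*729 - ¼*534) - 417016) = 1/((⅙ - 729/2 - 267/2) - 417016) = 1/(-2987/6 - 417016) = 1/(-2505083/6) = -6/2505083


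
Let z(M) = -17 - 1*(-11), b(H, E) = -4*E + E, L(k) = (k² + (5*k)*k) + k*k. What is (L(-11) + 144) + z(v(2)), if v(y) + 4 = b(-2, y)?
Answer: 985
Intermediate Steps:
L(k) = 7*k² (L(k) = (k² + 5*k²) + k² = 6*k² + k² = 7*k²)
b(H, E) = -3*E
v(y) = -4 - 3*y
z(M) = -6 (z(M) = -17 + 11 = -6)
(L(-11) + 144) + z(v(2)) = (7*(-11)² + 144) - 6 = (7*121 + 144) - 6 = (847 + 144) - 6 = 991 - 6 = 985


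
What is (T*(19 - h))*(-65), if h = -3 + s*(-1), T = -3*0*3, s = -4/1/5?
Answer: 0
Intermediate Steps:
s = -⅘ (s = -4*1*(⅕) = -4*⅕ = -⅘ ≈ -0.80000)
T = 0 (T = 0*3 = 0)
h = -11/5 (h = -3 - ⅘*(-1) = -3 + ⅘ = -11/5 ≈ -2.2000)
(T*(19 - h))*(-65) = (0*(19 - 1*(-11/5)))*(-65) = (0*(19 + 11/5))*(-65) = (0*(106/5))*(-65) = 0*(-65) = 0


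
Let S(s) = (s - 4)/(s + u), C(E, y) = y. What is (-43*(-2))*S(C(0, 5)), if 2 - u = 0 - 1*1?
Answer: 43/4 ≈ 10.750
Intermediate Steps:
u = 3 (u = 2 - (0 - 1*1) = 2 - (0 - 1) = 2 - 1*(-1) = 2 + 1 = 3)
S(s) = (-4 + s)/(3 + s) (S(s) = (s - 4)/(s + 3) = (-4 + s)/(3 + s))
(-43*(-2))*S(C(0, 5)) = (-43*(-2))*((-4 + 5)/(3 + 5)) = 86*(1/8) = 86*((⅛)*1) = 86*(⅛) = 43/4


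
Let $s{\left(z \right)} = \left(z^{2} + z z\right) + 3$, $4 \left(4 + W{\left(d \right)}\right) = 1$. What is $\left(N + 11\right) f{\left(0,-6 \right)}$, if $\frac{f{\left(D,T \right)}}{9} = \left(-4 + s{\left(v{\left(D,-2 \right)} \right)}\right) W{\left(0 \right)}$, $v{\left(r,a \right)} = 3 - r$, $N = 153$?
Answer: $-94095$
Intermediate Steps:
$W{\left(d \right)} = - \frac{15}{4}$ ($W{\left(d \right)} = -4 + \frac{1}{4} \cdot 1 = -4 + \frac{1}{4} = - \frac{15}{4}$)
$s{\left(z \right)} = 3 + 2 z^{2}$ ($s{\left(z \right)} = \left(z^{2} + z^{2}\right) + 3 = 2 z^{2} + 3 = 3 + 2 z^{2}$)
$f{\left(D,T \right)} = \frac{135}{4} - \frac{135 \left(3 - D\right)^{2}}{2}$ ($f{\left(D,T \right)} = 9 \left(-4 + \left(3 + 2 \left(3 - D\right)^{2}\right)\right) \left(- \frac{15}{4}\right) = 9 \left(-1 + 2 \left(3 - D\right)^{2}\right) \left(- \frac{15}{4}\right) = 9 \left(\frac{15}{4} - \frac{15 \left(3 - D\right)^{2}}{2}\right) = \frac{135}{4} - \frac{135 \left(3 - D\right)^{2}}{2}$)
$\left(N + 11\right) f{\left(0,-6 \right)} = \left(153 + 11\right) \left(\frac{135}{4} - \frac{135 \left(-3 + 0\right)^{2}}{2}\right) = 164 \left(\frac{135}{4} - \frac{135 \left(-3\right)^{2}}{2}\right) = 164 \left(\frac{135}{4} - \frac{1215}{2}\right) = 164 \left(- \frac{2295}{4}\right) = -94095$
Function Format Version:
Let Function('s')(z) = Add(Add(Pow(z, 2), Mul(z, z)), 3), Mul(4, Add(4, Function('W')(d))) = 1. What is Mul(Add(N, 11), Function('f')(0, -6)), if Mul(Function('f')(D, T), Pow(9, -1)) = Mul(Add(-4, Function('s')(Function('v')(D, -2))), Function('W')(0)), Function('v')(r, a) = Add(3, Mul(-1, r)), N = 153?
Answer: -94095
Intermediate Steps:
Function('W')(d) = Rational(-15, 4) (Function('W')(d) = Add(-4, Mul(Rational(1, 4), 1)) = Add(-4, Rational(1, 4)) = Rational(-15, 4))
Function('s')(z) = Add(3, Mul(2, Pow(z, 2))) (Function('s')(z) = Add(Add(Pow(z, 2), Pow(z, 2)), 3) = Add(Mul(2, Pow(z, 2)), 3) = Add(3, Mul(2, Pow(z, 2))))
Function('f')(D, T) = Add(Rational(135, 4), Mul(Rational(-135, 2), Pow(Add(3, Mul(-1, D)), 2))) (Function('f')(D, T) = Mul(9, Mul(Add(-4, Add(3, Mul(2, Pow(Add(3, Mul(-1, D)), 2)))), Rational(-15, 4))) = Mul(9, Mul(Add(-1, Mul(2, Pow(Add(3, Mul(-1, D)), 2))), Rational(-15, 4))) = Mul(9, Add(Rational(15, 4), Mul(Rational(-15, 2), Pow(Add(3, Mul(-1, D)), 2)))) = Add(Rational(135, 4), Mul(Rational(-135, 2), Pow(Add(3, Mul(-1, D)), 2))))
Mul(Add(N, 11), Function('f')(0, -6)) = Mul(Add(153, 11), Add(Rational(135, 4), Mul(Rational(-135, 2), Pow(Add(-3, 0), 2)))) = Mul(164, Add(Rational(135, 4), Mul(Rational(-135, 2), Pow(-3, 2)))) = Mul(164, Add(Rational(135, 4), Mul(Rational(-135, 2), 9))) = Mul(164, Add(Rational(135, 4), Rational(-1215, 2))) = Mul(164, Rational(-2295, 4)) = -94095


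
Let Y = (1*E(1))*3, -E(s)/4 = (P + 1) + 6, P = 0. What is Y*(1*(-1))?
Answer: 84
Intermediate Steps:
E(s) = -28 (E(s) = -4*((0 + 1) + 6) = -4*(1 + 6) = -4*7 = -28)
Y = -84 (Y = (1*(-28))*3 = -28*3 = -84)
Y*(1*(-1)) = -84*(-1) = 84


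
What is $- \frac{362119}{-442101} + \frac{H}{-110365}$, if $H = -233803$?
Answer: $\frac{143329803538}{48792476865} \approx 2.9375$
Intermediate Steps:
$- \frac{362119}{-442101} + \frac{H}{-110365} = - \frac{362119}{-442101} - \frac{233803}{-110365} = \left(-362119\right) \left(- \frac{1}{442101}\right) - - \frac{233803}{110365} = \frac{362119}{442101} + \frac{233803}{110365} = \frac{143329803538}{48792476865}$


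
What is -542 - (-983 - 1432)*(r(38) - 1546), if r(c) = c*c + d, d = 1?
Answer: -244457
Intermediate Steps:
r(c) = 1 + c**2 (r(c) = c*c + 1 = c**2 + 1 = 1 + c**2)
-542 - (-983 - 1432)*(r(38) - 1546) = -542 - (-983 - 1432)*((1 + 38**2) - 1546) = -542 - (-2415)*((1 + 1444) - 1546) = -542 - (-2415)*(1445 - 1546) = -542 - (-2415)*(-101) = -542 - 1*243915 = -542 - 243915 = -244457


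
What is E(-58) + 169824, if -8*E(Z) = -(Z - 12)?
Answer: 679261/4 ≈ 1.6982e+5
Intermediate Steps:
E(Z) = -3/2 + Z/8 (E(Z) = -(-1)*(Z - 12)/8 = -(-1)*(-12 + Z)/8 = -(12 - Z)/8 = -3/2 + Z/8)
E(-58) + 169824 = (-3/2 + (⅛)*(-58)) + 169824 = (-3/2 - 29/4) + 169824 = -35/4 + 169824 = 679261/4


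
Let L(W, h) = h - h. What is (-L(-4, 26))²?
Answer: 0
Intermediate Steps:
L(W, h) = 0
(-L(-4, 26))² = (-1*0)² = 0² = 0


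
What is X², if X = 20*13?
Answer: 67600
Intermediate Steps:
X = 260
X² = 260² = 67600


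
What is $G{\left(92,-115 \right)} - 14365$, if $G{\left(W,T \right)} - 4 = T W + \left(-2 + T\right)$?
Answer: $-25058$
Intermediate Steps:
$G{\left(W,T \right)} = 2 + T + T W$ ($G{\left(W,T \right)} = 4 + \left(T W + \left(-2 + T\right)\right) = 4 + \left(-2 + T + T W\right) = 2 + T + T W$)
$G{\left(92,-115 \right)} - 14365 = \left(2 - 115 - 10580\right) - 14365 = -10693 - 14365 = -25058$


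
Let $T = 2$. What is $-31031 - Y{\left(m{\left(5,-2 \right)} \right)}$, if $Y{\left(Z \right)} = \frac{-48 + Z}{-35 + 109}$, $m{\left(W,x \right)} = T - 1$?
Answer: $- \frac{2296247}{74} \approx -31030.0$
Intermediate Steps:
$m{\left(W,x \right)} = 1$ ($m{\left(W,x \right)} = 2 - 1 = 1$)
$Y{\left(Z \right)} = - \frac{24}{37} + \frac{Z}{74}$ ($Y{\left(Z \right)} = \frac{-48 + Z}{74} = \left(-48 + Z\right) \frac{1}{74} = - \frac{24}{37} + \frac{Z}{74}$)
$-31031 - Y{\left(m{\left(5,-2 \right)} \right)} = -31031 - \left(- \frac{24}{37} + \frac{1}{74} \cdot 1\right) = -31031 - \left(- \frac{24}{37} + \frac{1}{74}\right) = -31031 - - \frac{47}{74} = -31031 + \frac{47}{74} = - \frac{2296247}{74}$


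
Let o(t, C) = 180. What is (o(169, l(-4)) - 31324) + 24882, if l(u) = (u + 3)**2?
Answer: -6262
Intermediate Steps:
l(u) = (3 + u)**2
(o(169, l(-4)) - 31324) + 24882 = (180 - 31324) + 24882 = -31144 + 24882 = -6262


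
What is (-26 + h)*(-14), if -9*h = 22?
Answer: 3584/9 ≈ 398.22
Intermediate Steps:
h = -22/9 (h = -⅑*22 = -22/9 ≈ -2.4444)
(-26 + h)*(-14) = (-26 - 22/9)*(-14) = -256/9*(-14) = 3584/9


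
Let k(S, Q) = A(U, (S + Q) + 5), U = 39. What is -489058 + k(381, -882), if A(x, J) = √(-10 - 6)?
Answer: -489058 + 4*I ≈ -4.8906e+5 + 4.0*I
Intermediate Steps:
A(x, J) = 4*I (A(x, J) = √(-16) = 4*I)
k(S, Q) = 4*I
-489058 + k(381, -882) = -489058 + 4*I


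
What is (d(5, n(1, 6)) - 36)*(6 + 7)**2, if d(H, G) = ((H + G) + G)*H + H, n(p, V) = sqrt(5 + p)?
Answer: -1014 + 1690*sqrt(6) ≈ 3125.6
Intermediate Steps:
d(H, G) = H + H*(H + 2*G) (d(H, G) = ((G + H) + G)*H + H = (H + 2*G)*H + H = H*(H + 2*G) + H = H + H*(H + 2*G))
(d(5, n(1, 6)) - 36)*(6 + 7)**2 = (5*(1 + 5 + 2*sqrt(5 + 1)) - 36)*(6 + 7)**2 = (5*(1 + 5 + 2*sqrt(6)) - 36)*13**2 = (5*(6 + 2*sqrt(6)) - 36)*169 = ((30 + 10*sqrt(6)) - 36)*169 = (-6 + 10*sqrt(6))*169 = -1014 + 1690*sqrt(6)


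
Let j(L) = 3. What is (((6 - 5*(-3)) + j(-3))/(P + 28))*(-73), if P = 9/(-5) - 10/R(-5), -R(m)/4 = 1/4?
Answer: -8760/181 ≈ -48.398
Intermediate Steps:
R(m) = -1 (R(m) = -4/4 = -4*¼ = -1)
P = 41/5 (P = 9/(-5) - 10/(-1) = 9*(-⅕) - 10*(-1) = -9/5 + 10 = 41/5 ≈ 8.2000)
(((6 - 5*(-3)) + j(-3))/(P + 28))*(-73) = (((6 - 5*(-3)) + 3)/(41/5 + 28))*(-73) = (((6 + 15) + 3)/(181/5))*(-73) = ((21 + 3)*(5/181))*(-73) = (24*(5/181))*(-73) = (120/181)*(-73) = -8760/181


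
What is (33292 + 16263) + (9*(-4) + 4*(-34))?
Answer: 49383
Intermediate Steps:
(33292 + 16263) + (9*(-4) + 4*(-34)) = 49555 + (-36 - 136) = 49555 - 172 = 49383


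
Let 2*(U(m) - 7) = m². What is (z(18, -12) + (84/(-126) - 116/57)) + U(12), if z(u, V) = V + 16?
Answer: 4577/57 ≈ 80.298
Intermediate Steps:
z(u, V) = 16 + V
U(m) = 7 + m²/2
(z(18, -12) + (84/(-126) - 116/57)) + U(12) = ((16 - 12) + (84/(-126) - 116/57)) + (7 + (½)*12²) = (4 + (84*(-1/126) - 116*1/57)) + (7 + (½)*144) = (4 + (-⅔ - 116/57)) + (7 + 72) = (4 - 154/57) + 79 = 74/57 + 79 = 4577/57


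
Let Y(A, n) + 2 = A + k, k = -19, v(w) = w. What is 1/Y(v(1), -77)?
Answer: -1/20 ≈ -0.050000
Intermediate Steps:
Y(A, n) = -21 + A (Y(A, n) = -2 + (A - 19) = -2 + (-19 + A) = -21 + A)
1/Y(v(1), -77) = 1/(-21 + 1) = 1/(-20) = -1/20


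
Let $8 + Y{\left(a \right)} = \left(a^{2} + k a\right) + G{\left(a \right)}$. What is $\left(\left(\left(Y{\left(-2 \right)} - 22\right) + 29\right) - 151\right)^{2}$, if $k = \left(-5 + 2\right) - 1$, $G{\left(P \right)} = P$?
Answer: $20164$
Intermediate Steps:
$k = -4$ ($k = -3 - 1 = -4$)
$Y{\left(a \right)} = -8 + a^{2} - 3 a$ ($Y{\left(a \right)} = -8 + \left(\left(a^{2} - 4 a\right) + a\right) = -8 + \left(a^{2} - 3 a\right) = -8 + a^{2} - 3 a$)
$\left(\left(\left(Y{\left(-2 \right)} - 22\right) + 29\right) - 151\right)^{2} = \left(\left(\left(\left(-8 + \left(-2\right)^{2} - -6\right) - 22\right) + 29\right) - 151\right)^{2} = \left(\left(\left(\left(-8 + 4 + 6\right) - 22\right) + 29\right) - 151\right)^{2} = \left(\left(\left(2 - 22\right) + 29\right) - 151\right)^{2} = \left(\left(-20 + 29\right) - 151\right)^{2} = \left(9 - 151\right)^{2} = \left(-142\right)^{2} = 20164$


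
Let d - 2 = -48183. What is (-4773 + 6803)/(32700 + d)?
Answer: -2030/15481 ≈ -0.13113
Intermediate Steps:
d = -48181 (d = 2 - 48183 = -48181)
(-4773 + 6803)/(32700 + d) = (-4773 + 6803)/(32700 - 48181) = 2030/(-15481) = 2030*(-1/15481) = -2030/15481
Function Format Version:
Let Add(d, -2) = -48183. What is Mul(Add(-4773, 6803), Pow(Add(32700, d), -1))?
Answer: Rational(-2030, 15481) ≈ -0.13113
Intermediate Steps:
d = -48181 (d = Add(2, -48183) = -48181)
Mul(Add(-4773, 6803), Pow(Add(32700, d), -1)) = Mul(Add(-4773, 6803), Pow(Add(32700, -48181), -1)) = Mul(2030, Pow(-15481, -1)) = Mul(2030, Rational(-1, 15481)) = Rational(-2030, 15481)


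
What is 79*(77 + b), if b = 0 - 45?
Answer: 2528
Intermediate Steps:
b = -45
79*(77 + b) = 79*(77 - 45) = 79*32 = 2528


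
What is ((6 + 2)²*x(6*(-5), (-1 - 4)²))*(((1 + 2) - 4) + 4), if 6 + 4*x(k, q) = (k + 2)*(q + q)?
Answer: -67488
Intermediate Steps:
x(k, q) = -3/2 + q*(2 + k)/2 (x(k, q) = -3/2 + ((k + 2)*(q + q))/4 = -3/2 + ((2 + k)*(2*q))/4 = -3/2 + (2*q*(2 + k))/4 = -3/2 + q*(2 + k)/2)
((6 + 2)²*x(6*(-5), (-1 - 4)²))*(((1 + 2) - 4) + 4) = ((6 + 2)²*(-3/2 + (-1 - 4)² + (6*(-5))*(-1 - 4)²/2))*(((1 + 2) - 4) + 4) = (8²*(-3/2 + (-5)² + (½)*(-30)*(-5)²))*((3 - 4) + 4) = (64*(-3/2 + 25 + (½)*(-30)*25))*(-1 + 4) = (64*(-3/2 + 25 - 375))*3 = (64*(-703/2))*3 = -22496*3 = -67488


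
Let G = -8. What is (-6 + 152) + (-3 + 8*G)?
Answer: 79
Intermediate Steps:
(-6 + 152) + (-3 + 8*G) = (-6 + 152) + (-3 + 8*(-8)) = 146 + (-3 - 64) = 146 - 67 = 79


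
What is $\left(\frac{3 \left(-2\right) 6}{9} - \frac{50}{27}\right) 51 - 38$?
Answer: $- \frac{3028}{9} \approx -336.44$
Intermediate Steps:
$\left(\frac{3 \left(-2\right) 6}{9} - \frac{50}{27}\right) 51 - 38 = \left(\left(-6\right) 6 \cdot \frac{1}{9} - \frac{50}{27}\right) 51 - 38 = \left(\left(-36\right) \frac{1}{9} - \frac{50}{27}\right) 51 - 38 = \left(-4 - \frac{50}{27}\right) 51 - 38 = \left(- \frac{158}{27}\right) 51 - 38 = - \frac{2686}{9} - 38 = - \frac{3028}{9}$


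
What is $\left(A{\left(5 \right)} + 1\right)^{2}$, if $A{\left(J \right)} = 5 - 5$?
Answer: $1$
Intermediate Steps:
$A{\left(J \right)} = 0$
$\left(A{\left(5 \right)} + 1\right)^{2} = \left(0 + 1\right)^{2} = 1^{2} = 1$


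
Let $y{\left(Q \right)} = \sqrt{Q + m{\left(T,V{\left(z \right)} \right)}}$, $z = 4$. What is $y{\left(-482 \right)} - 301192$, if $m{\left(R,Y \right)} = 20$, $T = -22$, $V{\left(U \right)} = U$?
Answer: $-301192 + i \sqrt{462} \approx -3.0119 \cdot 10^{5} + 21.494 i$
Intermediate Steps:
$y{\left(Q \right)} = \sqrt{20 + Q}$ ($y{\left(Q \right)} = \sqrt{Q + 20} = \sqrt{20 + Q}$)
$y{\left(-482 \right)} - 301192 = \sqrt{20 - 482} - 301192 = \sqrt{-462} - 301192 = i \sqrt{462} - 301192 = -301192 + i \sqrt{462}$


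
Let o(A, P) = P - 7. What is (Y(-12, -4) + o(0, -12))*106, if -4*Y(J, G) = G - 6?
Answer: -1749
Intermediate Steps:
Y(J, G) = 3/2 - G/4 (Y(J, G) = -(G - 6)/4 = -(-6 + G)/4 = 3/2 - G/4)
o(A, P) = -7 + P
(Y(-12, -4) + o(0, -12))*106 = ((3/2 - 1/4*(-4)) + (-7 - 12))*106 = ((3/2 + 1) - 19)*106 = (5/2 - 19)*106 = -33/2*106 = -1749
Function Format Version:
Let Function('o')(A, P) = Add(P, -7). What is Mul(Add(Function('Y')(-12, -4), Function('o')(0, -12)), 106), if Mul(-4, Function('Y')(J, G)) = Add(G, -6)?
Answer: -1749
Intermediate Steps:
Function('Y')(J, G) = Add(Rational(3, 2), Mul(Rational(-1, 4), G)) (Function('Y')(J, G) = Mul(Rational(-1, 4), Add(G, -6)) = Mul(Rational(-1, 4), Add(-6, G)) = Add(Rational(3, 2), Mul(Rational(-1, 4), G)))
Function('o')(A, P) = Add(-7, P)
Mul(Add(Function('Y')(-12, -4), Function('o')(0, -12)), 106) = Mul(Add(Add(Rational(3, 2), Mul(Rational(-1, 4), -4)), Add(-7, -12)), 106) = Mul(Add(Add(Rational(3, 2), 1), -19), 106) = Mul(Add(Rational(5, 2), -19), 106) = Mul(Rational(-33, 2), 106) = -1749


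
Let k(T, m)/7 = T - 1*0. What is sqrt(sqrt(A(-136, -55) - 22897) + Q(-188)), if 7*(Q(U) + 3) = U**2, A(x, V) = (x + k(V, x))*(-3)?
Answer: sqrt(247261 + 49*I*sqrt(21334))/7 ≈ 71.044 + 1.028*I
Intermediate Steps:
k(T, m) = 7*T (k(T, m) = 7*(T - 1*0) = 7*(T + 0) = 7*T)
A(x, V) = -21*V - 3*x (A(x, V) = (x + 7*V)*(-3) = -21*V - 3*x)
Q(U) = -3 + U**2/7
sqrt(sqrt(A(-136, -55) - 22897) + Q(-188)) = sqrt(sqrt((-21*(-55) - 3*(-136)) - 22897) + (-3 + (1/7)*(-188)**2)) = sqrt(sqrt((1155 + 408) - 22897) + (-3 + (1/7)*35344)) = sqrt(sqrt(1563 - 22897) + (-3 + 35344/7)) = sqrt(sqrt(-21334) + 35323/7) = sqrt(I*sqrt(21334) + 35323/7) = sqrt(35323/7 + I*sqrt(21334))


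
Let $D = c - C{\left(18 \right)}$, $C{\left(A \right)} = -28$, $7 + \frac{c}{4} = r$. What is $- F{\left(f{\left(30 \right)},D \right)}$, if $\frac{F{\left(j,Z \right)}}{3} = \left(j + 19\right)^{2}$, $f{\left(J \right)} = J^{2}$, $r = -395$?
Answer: $-2533683$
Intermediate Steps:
$c = -1608$ ($c = -28 + 4 \left(-395\right) = -28 - 1580 = -1608$)
$D = -1580$ ($D = -1608 - -28 = -1608 + 28 = -1580$)
$F{\left(j,Z \right)} = 3 \left(19 + j\right)^{2}$ ($F{\left(j,Z \right)} = 3 \left(j + 19\right)^{2} = 3 \left(19 + j\right)^{2}$)
$- F{\left(f{\left(30 \right)},D \right)} = - 3 \left(19 + 30^{2}\right)^{2} = - 3 \left(19 + 900\right)^{2} = - 3 \cdot 919^{2} = - 3 \cdot 844561 = \left(-1\right) 2533683 = -2533683$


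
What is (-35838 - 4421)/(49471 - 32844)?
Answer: -40259/16627 ≈ -2.4213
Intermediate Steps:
(-35838 - 4421)/(49471 - 32844) = -40259/16627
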